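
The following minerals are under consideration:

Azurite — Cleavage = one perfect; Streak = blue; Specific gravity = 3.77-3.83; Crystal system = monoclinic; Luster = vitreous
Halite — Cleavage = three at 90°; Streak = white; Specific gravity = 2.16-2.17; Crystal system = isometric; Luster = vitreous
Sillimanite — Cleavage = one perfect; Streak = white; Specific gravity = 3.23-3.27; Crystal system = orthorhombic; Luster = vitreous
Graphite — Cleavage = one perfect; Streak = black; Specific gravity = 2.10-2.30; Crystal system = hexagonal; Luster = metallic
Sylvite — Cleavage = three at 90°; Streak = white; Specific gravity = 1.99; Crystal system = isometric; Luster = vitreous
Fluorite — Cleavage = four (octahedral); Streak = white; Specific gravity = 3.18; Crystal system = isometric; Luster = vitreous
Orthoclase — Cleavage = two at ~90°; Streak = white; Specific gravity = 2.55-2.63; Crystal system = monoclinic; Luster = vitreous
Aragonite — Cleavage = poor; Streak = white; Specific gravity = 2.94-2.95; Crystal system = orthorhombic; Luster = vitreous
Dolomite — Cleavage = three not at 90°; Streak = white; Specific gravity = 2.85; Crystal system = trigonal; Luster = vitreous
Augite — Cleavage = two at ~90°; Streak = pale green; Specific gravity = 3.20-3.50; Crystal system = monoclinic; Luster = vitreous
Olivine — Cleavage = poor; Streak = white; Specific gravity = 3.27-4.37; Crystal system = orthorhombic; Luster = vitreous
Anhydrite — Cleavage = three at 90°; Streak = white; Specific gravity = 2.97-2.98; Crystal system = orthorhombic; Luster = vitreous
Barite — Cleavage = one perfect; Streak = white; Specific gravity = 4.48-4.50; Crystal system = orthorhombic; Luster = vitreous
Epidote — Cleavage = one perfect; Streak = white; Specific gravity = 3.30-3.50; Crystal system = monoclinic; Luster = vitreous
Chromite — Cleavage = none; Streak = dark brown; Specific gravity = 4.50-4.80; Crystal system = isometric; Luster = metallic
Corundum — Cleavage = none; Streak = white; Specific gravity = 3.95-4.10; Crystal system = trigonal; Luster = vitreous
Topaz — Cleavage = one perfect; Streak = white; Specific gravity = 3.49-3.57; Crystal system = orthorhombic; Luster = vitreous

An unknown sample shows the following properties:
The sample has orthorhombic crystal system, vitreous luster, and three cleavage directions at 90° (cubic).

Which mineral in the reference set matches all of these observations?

Orthorhombic crystal system — leaves Sillimanite, Aragonite, Olivine, Anhydrite, Barite, Topaz.
Vitreous luster — consistent with all remaining minerals.
Three cleavage directions at 90° (cubic) — only Anhydrite remains.
Only Anhydrite satisfies all observations.

Anhydrite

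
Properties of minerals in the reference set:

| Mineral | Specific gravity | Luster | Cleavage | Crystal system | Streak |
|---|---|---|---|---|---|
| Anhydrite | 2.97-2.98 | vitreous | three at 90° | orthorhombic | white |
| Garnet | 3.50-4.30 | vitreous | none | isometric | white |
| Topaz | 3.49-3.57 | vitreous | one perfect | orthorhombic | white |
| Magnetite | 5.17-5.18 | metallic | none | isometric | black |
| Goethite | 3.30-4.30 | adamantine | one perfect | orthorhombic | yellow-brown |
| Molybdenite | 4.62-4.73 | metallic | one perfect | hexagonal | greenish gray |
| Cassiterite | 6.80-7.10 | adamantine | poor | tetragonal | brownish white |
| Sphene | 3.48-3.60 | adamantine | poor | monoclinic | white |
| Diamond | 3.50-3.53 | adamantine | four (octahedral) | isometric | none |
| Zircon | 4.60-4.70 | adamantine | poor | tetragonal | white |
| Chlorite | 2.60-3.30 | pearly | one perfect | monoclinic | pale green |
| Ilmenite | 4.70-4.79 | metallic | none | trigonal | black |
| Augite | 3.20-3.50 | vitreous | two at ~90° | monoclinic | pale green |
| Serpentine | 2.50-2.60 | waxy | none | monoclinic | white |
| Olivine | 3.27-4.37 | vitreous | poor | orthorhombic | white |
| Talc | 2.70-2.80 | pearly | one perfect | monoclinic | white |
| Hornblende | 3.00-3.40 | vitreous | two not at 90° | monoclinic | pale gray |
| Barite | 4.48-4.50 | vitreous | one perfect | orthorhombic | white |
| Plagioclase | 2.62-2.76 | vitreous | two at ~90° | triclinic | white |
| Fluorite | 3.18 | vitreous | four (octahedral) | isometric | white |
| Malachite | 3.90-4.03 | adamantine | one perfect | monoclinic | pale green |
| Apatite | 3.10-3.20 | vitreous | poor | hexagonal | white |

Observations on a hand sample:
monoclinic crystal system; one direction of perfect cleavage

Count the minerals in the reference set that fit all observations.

Monoclinic crystal system — leaves Sphene, Chlorite, Augite, Serpentine, Talc, Hornblende, Malachite.
One direction of perfect cleavage — only Chlorite, Talc, Malachite remain.
The minerals that satisfy all observations are Chlorite, Malachite, Talc.
That is 3 minerals.

3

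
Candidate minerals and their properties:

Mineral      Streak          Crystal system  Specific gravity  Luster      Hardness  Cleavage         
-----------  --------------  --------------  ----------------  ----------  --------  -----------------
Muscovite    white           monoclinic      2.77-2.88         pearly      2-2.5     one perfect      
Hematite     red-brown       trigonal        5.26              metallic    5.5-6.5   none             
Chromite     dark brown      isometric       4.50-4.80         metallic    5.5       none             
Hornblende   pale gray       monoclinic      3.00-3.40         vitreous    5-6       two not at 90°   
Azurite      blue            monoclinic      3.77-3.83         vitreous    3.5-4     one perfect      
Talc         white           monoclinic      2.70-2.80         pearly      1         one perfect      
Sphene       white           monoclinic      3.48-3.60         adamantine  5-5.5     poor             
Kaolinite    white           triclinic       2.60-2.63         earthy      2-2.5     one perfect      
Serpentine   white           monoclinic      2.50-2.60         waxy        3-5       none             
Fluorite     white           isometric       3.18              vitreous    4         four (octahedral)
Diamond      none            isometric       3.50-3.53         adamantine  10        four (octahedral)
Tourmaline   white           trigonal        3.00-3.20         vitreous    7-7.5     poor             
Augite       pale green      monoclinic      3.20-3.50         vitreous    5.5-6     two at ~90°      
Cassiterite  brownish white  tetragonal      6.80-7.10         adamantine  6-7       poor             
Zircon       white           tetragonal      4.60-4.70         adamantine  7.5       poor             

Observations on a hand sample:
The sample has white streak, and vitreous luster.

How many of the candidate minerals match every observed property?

White streak: only Muscovite, Talc, Sphene, Kaolinite, Serpentine, Fluorite, Tourmaline, Zircon remain.
Vitreous luster: narrows the field to Fluorite, Tourmaline.
The minerals that satisfy all observations are Fluorite, Tourmaline.
That is 2 minerals.

2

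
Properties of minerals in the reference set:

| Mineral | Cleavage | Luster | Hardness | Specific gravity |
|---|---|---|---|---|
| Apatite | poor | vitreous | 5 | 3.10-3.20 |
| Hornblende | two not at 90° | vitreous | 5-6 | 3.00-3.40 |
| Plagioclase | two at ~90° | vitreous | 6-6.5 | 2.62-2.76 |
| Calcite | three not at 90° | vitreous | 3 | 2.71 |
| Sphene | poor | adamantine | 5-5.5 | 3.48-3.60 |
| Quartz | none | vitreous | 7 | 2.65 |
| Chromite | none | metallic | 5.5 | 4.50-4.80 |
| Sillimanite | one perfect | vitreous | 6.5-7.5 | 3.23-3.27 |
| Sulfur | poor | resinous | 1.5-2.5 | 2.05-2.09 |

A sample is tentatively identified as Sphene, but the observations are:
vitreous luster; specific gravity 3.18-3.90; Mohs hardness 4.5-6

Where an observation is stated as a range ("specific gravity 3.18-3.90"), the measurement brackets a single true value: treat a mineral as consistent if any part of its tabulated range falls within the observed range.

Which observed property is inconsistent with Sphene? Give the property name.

Vitreous luster: Sphene has adamantine luster — outside the reference range.
Specific gravity 3.18-3.90: Sphene has SG 3.48-3.60 — agrees.
Mohs hardness 4.5-6: Sphene has hardness 5-5.5 — agrees.
Everything matches except the luster.

luster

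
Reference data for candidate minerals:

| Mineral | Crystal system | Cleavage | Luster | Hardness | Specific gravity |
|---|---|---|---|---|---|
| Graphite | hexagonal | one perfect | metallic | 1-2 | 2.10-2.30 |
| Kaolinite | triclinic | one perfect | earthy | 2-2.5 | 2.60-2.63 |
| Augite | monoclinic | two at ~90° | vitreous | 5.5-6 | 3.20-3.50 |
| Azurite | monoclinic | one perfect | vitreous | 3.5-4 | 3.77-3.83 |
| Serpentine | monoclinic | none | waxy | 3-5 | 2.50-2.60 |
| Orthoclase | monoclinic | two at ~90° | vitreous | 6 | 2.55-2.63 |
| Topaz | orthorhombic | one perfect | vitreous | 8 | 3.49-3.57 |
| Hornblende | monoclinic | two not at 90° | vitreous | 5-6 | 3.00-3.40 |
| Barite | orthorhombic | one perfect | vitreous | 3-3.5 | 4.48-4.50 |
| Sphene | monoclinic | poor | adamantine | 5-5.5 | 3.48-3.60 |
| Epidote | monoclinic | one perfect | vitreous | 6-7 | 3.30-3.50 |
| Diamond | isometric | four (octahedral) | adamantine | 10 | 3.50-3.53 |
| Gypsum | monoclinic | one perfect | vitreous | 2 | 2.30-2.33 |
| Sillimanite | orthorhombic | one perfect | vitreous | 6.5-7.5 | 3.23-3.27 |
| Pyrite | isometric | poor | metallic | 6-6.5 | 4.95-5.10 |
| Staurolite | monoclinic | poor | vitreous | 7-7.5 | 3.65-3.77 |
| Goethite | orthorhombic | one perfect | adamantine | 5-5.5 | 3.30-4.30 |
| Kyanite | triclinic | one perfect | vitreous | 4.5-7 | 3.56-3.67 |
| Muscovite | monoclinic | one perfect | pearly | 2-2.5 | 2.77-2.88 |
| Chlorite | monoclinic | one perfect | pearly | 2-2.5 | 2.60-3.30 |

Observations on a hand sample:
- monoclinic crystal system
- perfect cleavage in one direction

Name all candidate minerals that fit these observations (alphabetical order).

Monoclinic crystal system: only Augite, Azurite, Serpentine, Orthoclase, Hornblende, Sphene, Epidote, Gypsum, Staurolite, Muscovite, Chlorite remain.
Perfect cleavage in one direction: Azurite, Epidote, Gypsum, Muscovite, Chlorite remain.
Consistent with every observation: Azurite, Chlorite, Epidote, Gypsum, Muscovite.

Azurite, Chlorite, Epidote, Gypsum, Muscovite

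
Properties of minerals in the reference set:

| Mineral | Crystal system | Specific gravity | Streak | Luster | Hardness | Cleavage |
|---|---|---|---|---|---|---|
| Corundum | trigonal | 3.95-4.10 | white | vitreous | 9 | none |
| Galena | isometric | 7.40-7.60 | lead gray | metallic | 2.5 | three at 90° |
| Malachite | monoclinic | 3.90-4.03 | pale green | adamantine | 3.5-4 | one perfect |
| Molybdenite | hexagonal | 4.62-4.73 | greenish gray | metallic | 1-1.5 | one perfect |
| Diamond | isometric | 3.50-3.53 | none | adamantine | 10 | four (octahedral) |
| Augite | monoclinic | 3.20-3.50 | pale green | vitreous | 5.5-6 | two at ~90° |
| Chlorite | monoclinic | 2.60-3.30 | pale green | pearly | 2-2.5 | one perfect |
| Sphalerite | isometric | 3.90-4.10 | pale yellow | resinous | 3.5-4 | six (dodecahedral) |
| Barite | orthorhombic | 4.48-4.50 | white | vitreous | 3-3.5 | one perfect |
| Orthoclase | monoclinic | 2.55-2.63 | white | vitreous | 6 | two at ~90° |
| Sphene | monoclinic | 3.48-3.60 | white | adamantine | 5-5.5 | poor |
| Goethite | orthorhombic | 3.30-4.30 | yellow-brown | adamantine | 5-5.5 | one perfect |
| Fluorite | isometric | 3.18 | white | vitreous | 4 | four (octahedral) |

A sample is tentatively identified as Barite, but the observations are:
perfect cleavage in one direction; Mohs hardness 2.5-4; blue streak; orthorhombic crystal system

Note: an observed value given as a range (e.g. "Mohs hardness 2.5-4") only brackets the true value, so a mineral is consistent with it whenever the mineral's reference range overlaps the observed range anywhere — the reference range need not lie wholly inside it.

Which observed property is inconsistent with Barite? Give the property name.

streak

Perfect cleavage in one direction: Barite has cleavage one perfect — matches.
Mohs hardness 2.5-4: Barite has hardness 3-3.5 — matches.
Blue streak: Barite has white streak — outside the reference range.
Orthorhombic crystal system: Barite has orthorhombic system — matches.
Only the streak is inconsistent.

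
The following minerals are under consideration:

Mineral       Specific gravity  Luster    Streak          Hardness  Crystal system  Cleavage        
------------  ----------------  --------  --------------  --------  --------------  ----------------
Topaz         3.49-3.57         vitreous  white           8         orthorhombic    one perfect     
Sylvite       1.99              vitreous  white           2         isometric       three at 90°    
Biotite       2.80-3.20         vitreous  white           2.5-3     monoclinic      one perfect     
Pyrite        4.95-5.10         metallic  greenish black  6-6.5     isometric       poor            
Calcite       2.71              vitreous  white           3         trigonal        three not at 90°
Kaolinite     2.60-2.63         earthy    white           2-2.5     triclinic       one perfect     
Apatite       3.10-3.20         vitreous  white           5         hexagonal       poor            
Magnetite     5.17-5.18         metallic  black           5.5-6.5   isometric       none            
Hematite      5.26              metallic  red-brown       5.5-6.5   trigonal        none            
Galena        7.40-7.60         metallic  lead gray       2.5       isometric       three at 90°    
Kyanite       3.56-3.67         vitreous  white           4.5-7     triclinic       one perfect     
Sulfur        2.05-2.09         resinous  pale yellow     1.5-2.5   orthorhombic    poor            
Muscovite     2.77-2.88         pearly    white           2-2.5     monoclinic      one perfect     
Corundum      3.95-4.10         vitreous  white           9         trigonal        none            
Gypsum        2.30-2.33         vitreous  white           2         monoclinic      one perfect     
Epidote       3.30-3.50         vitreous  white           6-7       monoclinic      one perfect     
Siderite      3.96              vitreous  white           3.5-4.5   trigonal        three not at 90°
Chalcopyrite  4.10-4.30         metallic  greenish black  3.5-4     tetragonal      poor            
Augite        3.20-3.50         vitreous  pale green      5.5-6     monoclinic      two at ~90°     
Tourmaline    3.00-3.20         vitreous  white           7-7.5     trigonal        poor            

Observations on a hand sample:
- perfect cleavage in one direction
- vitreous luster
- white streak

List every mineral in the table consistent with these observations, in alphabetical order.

Perfect cleavage in one direction — narrows the field to Topaz, Biotite, Kaolinite, Kyanite, Muscovite, Gypsum, Epidote.
Vitreous luster excludes Kaolinite, Muscovite.
White streak — all remaining candidates fit.
The minerals that satisfy all observations are Biotite, Epidote, Gypsum, Kyanite, Topaz.

Biotite, Epidote, Gypsum, Kyanite, Topaz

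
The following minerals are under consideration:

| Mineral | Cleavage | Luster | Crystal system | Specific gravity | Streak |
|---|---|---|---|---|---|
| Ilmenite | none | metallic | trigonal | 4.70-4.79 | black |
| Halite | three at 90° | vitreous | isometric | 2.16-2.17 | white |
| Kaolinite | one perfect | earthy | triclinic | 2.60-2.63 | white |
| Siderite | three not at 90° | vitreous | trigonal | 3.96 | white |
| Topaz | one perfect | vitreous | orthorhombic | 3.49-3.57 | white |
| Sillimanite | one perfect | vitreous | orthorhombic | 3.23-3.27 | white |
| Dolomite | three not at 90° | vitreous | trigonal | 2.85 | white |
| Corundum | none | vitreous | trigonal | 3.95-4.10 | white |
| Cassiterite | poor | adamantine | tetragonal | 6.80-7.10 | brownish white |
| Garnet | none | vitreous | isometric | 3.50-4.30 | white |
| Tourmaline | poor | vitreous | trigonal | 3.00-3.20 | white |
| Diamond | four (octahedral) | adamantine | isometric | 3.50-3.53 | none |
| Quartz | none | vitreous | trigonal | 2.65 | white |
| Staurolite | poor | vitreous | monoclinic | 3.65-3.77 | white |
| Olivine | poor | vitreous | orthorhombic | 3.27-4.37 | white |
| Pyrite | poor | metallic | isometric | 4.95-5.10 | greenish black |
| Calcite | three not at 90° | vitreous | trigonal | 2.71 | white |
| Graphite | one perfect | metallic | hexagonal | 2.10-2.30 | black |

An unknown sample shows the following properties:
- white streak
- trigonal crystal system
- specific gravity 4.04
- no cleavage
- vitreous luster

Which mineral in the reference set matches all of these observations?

White streak eliminates Ilmenite, Cassiterite, Diamond, Pyrite, Graphite.
Trigonal crystal system: narrows the field to Siderite, Dolomite, Corundum, Tourmaline, Quartz, Calcite.
Specific gravity 4.04: only Corundum remains.
No cleavage: all remaining candidates fit.
Vitreous luster: consistent with all remaining minerals.
Corundum is the sole remaining match.

Corundum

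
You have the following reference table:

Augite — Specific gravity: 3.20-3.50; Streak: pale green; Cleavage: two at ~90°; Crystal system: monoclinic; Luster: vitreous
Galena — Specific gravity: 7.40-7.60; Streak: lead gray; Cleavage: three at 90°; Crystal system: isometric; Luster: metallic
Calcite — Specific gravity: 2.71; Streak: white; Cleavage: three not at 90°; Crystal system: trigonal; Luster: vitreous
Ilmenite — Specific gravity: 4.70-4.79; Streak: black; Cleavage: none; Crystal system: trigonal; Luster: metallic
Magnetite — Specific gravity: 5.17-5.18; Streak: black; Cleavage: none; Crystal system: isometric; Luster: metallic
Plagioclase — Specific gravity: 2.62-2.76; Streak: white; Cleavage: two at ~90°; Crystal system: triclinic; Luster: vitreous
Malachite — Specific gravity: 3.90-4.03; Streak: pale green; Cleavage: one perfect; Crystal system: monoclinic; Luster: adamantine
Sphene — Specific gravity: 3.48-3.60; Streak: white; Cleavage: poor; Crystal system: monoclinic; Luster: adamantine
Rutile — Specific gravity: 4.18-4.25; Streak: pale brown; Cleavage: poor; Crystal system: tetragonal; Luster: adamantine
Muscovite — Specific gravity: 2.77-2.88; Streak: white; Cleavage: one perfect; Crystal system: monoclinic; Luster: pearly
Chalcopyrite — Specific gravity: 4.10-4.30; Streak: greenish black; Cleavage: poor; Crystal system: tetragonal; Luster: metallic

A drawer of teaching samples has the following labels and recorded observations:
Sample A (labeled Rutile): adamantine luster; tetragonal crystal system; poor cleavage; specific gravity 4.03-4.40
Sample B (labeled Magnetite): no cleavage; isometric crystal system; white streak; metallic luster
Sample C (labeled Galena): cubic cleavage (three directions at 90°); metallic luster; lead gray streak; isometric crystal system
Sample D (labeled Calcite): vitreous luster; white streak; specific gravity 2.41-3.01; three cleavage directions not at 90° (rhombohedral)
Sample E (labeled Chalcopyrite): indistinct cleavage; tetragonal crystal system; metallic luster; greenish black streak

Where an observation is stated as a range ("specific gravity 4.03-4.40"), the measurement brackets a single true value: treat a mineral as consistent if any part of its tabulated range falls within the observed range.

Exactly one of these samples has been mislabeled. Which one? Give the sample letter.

Sample A: nothing contradicts Rutile.
Sample B: Magnetite has black streak, but the record shows white streak — this label is wrong.
Sample C: nothing contradicts Galena.
Sample D: nothing contradicts Calcite.
Sample E: nothing contradicts Chalcopyrite.
Only sample B is inconsistent with its label.

B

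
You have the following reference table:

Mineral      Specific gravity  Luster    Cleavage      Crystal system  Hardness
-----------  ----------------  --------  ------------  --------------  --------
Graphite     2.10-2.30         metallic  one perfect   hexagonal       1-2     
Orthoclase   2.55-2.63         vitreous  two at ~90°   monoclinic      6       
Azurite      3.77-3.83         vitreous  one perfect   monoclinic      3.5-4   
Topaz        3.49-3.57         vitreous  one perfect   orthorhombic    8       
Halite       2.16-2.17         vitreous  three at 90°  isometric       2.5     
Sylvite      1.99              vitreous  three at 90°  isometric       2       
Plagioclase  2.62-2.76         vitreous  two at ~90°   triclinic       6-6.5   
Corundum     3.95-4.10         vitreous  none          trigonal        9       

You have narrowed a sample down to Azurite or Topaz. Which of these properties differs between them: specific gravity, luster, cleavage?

specific gravity

Specific gravity: Azurite 3.77-3.83, Topaz 3.49-3.57 — different.
Luster: both vitreous — shared.
Cleavage: both one perfect — shared.
Specific gravity is the diagnostic property here.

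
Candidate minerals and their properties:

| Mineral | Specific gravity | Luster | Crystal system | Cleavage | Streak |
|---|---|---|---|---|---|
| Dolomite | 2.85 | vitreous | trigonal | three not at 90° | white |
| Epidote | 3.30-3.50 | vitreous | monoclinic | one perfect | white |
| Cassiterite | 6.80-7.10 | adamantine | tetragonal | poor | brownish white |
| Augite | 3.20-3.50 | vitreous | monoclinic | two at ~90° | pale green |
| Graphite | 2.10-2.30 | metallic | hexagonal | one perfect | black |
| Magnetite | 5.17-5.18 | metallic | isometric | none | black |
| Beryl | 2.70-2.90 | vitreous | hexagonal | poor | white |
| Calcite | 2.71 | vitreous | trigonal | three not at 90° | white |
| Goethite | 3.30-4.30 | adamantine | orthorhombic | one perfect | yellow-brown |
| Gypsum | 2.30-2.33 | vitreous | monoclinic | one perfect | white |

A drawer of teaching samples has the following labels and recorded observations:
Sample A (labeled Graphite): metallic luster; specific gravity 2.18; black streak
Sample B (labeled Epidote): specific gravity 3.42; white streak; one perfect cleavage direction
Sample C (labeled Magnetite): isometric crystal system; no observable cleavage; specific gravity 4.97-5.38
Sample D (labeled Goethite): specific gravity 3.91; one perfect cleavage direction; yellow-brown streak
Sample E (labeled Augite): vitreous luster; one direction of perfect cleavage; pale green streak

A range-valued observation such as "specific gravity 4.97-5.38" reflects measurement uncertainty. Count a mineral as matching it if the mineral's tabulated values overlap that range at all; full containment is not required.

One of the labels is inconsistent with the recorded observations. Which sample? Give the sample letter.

Sample A: nothing contradicts Graphite.
Sample B: nothing contradicts Epidote.
Sample C: nothing contradicts Magnetite.
Sample D: nothing contradicts Goethite.
Sample E: Augite has cleavage two at ~90°, but the record shows one direction of perfect cleavage — this label is wrong.
Sample E is the mislabeled one.

E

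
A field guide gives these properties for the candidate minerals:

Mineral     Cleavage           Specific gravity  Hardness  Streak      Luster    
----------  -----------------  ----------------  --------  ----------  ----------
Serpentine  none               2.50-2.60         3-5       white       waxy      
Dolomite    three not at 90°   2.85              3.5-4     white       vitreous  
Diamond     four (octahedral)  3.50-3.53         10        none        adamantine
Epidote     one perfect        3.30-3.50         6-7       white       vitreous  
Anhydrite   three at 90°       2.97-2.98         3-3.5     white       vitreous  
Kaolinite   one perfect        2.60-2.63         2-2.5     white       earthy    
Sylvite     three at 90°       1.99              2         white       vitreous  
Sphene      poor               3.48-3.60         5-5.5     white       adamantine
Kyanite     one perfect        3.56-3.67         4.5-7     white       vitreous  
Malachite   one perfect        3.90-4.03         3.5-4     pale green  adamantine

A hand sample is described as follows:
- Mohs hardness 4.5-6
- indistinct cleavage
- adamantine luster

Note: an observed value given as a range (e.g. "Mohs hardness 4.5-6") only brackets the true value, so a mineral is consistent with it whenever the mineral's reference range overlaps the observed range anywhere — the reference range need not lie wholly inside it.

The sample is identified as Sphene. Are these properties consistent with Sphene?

Consistent

Mohs hardness 4.5-6 — fits Sphene (hardness 5-5.5).
Indistinct cleavage — fits Sphene (cleavage poor).
Adamantine luster — fits Sphene (adamantine luster).
Every observed property is compatible with the reference values for Sphene.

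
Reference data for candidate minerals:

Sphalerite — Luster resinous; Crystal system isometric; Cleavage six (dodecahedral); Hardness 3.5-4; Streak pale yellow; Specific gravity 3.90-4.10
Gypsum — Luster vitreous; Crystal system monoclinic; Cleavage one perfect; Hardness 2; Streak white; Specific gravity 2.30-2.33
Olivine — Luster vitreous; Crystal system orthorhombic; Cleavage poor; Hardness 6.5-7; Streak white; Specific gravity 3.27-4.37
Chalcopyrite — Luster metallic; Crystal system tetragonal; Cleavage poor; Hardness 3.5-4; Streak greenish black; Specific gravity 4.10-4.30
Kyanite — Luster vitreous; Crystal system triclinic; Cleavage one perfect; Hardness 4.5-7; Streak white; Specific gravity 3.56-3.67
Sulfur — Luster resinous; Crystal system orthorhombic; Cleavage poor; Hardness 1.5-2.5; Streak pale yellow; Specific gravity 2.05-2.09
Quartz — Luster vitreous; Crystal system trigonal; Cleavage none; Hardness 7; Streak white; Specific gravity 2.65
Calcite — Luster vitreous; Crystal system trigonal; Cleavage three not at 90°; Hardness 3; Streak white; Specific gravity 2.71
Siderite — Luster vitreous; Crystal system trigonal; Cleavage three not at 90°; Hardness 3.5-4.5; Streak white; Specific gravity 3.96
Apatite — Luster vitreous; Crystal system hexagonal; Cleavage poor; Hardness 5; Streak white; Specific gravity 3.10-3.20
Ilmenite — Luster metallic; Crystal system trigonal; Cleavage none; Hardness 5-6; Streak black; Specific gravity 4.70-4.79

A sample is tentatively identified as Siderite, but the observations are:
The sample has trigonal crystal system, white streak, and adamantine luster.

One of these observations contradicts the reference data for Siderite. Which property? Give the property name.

luster

Trigonal crystal system: Siderite has trigonal system — agrees.
White streak: Siderite has white streak — agrees.
Adamantine luster: Siderite has vitreous luster — inconsistent.
Everything matches except the luster.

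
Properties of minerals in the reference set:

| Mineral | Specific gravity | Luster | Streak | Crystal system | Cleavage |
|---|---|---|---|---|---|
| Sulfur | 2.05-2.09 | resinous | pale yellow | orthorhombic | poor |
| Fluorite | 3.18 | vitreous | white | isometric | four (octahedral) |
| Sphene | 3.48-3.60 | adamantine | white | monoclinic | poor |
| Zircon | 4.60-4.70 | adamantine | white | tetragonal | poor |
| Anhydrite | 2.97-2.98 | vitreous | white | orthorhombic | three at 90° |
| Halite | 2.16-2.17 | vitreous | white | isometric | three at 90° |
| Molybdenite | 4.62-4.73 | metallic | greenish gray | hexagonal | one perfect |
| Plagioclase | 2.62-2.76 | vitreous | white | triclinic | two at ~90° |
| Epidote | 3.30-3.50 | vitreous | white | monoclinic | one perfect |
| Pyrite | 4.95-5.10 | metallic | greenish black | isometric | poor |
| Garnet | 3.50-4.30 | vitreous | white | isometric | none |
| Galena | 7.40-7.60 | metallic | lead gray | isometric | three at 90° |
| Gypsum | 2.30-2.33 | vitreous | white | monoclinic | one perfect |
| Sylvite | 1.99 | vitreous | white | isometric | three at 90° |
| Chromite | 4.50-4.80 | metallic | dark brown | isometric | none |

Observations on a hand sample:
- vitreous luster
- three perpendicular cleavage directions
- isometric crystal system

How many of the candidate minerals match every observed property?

2

Vitreous luster: only Fluorite, Anhydrite, Halite, Plagioclase, Epidote, Garnet, Gypsum, Sylvite remain.
Three perpendicular cleavage directions: leaves Anhydrite, Halite, Sylvite.
Isometric crystal system rules out Anhydrite.
Consistent with every observation: Halite, Sylvite.
That is 2 minerals.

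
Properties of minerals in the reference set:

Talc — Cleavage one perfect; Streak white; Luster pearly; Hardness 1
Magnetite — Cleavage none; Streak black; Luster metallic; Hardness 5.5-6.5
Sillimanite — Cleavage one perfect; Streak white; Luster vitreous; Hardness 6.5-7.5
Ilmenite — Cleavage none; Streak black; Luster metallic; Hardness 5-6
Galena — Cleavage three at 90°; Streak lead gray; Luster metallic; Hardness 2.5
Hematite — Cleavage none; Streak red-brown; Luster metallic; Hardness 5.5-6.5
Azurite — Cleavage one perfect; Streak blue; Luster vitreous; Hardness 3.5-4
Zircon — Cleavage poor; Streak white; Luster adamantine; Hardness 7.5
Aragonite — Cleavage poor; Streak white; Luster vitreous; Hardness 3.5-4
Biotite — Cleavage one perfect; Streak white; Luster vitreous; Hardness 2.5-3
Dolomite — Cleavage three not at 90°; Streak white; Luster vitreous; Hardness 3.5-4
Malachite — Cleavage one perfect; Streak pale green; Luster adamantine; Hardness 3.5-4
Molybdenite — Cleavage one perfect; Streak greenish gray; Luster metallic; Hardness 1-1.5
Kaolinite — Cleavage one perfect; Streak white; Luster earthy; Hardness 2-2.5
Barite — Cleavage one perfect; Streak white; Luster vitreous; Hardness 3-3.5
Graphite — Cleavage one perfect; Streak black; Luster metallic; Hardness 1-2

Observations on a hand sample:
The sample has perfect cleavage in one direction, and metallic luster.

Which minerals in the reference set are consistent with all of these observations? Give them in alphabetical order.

Perfect cleavage in one direction: only Talc, Sillimanite, Azurite, Biotite, Malachite, Molybdenite, Kaolinite, Barite, Graphite remain.
Metallic luster: leaves Molybdenite, Graphite.
Remaining candidates: Graphite, Molybdenite.

Graphite, Molybdenite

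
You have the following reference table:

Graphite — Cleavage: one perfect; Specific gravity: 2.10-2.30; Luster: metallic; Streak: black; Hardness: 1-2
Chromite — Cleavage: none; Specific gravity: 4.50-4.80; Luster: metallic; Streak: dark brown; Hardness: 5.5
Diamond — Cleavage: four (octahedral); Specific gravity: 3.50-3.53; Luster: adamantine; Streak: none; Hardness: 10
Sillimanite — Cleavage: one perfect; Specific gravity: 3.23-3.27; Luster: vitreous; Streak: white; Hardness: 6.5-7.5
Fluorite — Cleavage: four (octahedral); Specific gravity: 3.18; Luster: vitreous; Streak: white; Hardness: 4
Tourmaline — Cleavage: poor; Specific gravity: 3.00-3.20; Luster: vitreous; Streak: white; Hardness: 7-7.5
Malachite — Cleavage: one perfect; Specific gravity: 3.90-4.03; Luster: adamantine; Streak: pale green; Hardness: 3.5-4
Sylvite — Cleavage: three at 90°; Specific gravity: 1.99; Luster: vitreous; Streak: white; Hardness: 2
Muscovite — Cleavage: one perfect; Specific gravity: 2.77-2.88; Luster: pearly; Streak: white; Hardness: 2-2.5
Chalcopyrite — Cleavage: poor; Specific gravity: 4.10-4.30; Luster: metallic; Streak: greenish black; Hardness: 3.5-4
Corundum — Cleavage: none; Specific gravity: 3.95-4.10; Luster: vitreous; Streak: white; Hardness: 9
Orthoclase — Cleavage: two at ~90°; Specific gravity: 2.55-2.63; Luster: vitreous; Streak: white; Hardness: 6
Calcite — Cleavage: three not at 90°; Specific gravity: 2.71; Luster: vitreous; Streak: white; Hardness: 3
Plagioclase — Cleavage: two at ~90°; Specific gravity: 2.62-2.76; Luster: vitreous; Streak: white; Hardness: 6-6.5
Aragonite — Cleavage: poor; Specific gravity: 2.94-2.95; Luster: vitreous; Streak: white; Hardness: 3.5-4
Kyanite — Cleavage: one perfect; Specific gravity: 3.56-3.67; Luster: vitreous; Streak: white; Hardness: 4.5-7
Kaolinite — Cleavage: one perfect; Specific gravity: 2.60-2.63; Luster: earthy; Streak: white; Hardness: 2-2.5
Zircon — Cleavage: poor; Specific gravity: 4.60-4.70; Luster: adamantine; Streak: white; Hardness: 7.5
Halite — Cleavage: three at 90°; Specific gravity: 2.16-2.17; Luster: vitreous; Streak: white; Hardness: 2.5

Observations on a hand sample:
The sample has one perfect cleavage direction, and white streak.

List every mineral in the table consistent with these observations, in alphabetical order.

Kaolinite, Kyanite, Muscovite, Sillimanite

One perfect cleavage direction: leaves Graphite, Sillimanite, Malachite, Muscovite, Kyanite, Kaolinite.
White streak rules out Graphite, Malachite.
Remaining candidates: Kaolinite, Kyanite, Muscovite, Sillimanite.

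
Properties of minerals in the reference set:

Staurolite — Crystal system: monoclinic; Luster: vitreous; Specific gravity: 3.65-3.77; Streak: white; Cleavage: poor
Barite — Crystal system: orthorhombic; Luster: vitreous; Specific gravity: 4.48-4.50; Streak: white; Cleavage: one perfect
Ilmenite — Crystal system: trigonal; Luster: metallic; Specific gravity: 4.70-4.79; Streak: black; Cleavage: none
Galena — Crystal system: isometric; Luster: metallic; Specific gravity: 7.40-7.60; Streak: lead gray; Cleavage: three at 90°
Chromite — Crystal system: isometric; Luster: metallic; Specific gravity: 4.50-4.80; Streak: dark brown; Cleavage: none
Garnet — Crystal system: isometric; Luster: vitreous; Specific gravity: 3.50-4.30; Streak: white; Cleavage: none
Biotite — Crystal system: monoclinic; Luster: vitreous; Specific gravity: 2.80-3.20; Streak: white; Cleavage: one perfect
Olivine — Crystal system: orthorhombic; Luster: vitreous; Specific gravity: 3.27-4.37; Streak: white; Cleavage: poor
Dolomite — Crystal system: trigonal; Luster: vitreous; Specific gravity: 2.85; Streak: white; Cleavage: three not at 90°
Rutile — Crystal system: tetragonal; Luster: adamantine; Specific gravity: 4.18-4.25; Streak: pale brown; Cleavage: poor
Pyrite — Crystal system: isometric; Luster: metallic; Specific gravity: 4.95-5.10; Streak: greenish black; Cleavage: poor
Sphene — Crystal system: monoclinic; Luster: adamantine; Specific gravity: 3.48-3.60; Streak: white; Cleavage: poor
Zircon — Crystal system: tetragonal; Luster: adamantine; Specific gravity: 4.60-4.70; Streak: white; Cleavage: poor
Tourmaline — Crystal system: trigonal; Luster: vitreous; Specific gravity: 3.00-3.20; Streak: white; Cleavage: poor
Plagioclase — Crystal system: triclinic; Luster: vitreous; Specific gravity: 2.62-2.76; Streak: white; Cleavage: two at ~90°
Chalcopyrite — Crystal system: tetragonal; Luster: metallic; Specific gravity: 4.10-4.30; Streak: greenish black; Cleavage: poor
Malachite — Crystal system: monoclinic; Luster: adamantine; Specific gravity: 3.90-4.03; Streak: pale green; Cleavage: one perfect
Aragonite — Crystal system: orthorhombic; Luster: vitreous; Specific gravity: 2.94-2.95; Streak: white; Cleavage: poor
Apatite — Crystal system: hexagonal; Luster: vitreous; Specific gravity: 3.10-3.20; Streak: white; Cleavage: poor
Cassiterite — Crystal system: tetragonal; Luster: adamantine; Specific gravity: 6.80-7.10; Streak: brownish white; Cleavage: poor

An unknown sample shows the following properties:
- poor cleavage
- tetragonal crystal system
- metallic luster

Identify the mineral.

Chalcopyrite

Poor cleavage: only Staurolite, Olivine, Rutile, Pyrite, Sphene, Zircon, Tourmaline, Chalcopyrite, Aragonite, Apatite, Cassiterite remain.
Tetragonal crystal system: Rutile, Zircon, Chalcopyrite, Cassiterite remain.
Metallic luster: only Chalcopyrite remains.
Chalcopyrite is the sole remaining match.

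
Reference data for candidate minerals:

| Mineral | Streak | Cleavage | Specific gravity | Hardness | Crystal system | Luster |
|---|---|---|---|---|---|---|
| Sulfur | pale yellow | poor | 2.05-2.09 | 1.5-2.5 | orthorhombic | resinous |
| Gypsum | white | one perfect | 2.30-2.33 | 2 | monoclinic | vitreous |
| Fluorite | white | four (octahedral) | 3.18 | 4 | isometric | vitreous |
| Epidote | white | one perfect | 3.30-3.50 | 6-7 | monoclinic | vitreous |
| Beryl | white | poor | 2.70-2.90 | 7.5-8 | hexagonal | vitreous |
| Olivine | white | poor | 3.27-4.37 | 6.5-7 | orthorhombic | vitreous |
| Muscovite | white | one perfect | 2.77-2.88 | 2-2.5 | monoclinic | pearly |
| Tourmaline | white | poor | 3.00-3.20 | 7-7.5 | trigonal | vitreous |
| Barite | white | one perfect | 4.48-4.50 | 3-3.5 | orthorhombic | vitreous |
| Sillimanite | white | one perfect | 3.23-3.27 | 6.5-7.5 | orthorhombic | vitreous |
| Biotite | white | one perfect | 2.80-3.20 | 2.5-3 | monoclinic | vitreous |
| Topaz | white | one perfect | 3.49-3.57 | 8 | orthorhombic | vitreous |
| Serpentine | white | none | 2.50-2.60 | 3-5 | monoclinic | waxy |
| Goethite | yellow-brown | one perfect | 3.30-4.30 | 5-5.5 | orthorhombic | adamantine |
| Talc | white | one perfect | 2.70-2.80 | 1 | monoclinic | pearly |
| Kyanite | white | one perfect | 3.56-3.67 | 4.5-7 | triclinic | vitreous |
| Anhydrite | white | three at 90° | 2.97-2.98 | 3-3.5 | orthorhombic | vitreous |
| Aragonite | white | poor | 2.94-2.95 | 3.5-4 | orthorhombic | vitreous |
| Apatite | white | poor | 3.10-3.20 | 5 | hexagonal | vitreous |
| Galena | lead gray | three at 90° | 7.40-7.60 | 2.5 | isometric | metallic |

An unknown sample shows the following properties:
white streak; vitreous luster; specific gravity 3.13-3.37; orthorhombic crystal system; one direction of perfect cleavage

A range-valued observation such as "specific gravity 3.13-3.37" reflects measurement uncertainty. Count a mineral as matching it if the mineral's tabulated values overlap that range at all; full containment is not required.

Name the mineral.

White streak rules out Sulfur, Goethite, Galena.
Vitreous luster eliminates Muscovite, Serpentine, Talc.
Specific gravity 3.13-3.37 — leaves Fluorite, Epidote, Olivine, Tourmaline, Sillimanite, Biotite, Apatite.
Orthorhombic crystal system — narrows the field to Olivine, Sillimanite.
One direction of perfect cleavage eliminates Olivine.
Sillimanite is the sole remaining match.

Sillimanite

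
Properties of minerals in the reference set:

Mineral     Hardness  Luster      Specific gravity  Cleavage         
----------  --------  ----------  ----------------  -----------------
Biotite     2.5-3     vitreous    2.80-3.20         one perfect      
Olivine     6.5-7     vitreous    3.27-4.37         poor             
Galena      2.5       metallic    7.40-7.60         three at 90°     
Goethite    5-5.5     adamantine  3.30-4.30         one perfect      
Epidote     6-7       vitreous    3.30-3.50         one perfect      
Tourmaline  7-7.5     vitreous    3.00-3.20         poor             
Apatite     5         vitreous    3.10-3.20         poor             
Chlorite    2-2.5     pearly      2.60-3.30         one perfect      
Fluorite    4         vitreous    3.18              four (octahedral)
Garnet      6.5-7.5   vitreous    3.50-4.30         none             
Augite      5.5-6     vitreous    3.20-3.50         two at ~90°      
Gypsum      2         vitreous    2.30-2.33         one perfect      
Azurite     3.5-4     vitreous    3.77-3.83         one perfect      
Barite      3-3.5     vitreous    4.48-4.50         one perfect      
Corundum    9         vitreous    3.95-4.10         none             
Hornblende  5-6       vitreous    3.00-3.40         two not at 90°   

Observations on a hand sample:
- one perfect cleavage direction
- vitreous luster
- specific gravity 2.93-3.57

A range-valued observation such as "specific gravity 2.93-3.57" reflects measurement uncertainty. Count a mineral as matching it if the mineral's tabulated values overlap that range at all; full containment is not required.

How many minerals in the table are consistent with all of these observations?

One perfect cleavage direction — narrows the field to Biotite, Goethite, Epidote, Chlorite, Gypsum, Azurite, Barite.
Vitreous luster eliminates Goethite, Chlorite.
Specific gravity 2.93-3.57 — narrows the field to Biotite, Epidote.
Remaining candidates: Biotite, Epidote.
That is 2 minerals.

2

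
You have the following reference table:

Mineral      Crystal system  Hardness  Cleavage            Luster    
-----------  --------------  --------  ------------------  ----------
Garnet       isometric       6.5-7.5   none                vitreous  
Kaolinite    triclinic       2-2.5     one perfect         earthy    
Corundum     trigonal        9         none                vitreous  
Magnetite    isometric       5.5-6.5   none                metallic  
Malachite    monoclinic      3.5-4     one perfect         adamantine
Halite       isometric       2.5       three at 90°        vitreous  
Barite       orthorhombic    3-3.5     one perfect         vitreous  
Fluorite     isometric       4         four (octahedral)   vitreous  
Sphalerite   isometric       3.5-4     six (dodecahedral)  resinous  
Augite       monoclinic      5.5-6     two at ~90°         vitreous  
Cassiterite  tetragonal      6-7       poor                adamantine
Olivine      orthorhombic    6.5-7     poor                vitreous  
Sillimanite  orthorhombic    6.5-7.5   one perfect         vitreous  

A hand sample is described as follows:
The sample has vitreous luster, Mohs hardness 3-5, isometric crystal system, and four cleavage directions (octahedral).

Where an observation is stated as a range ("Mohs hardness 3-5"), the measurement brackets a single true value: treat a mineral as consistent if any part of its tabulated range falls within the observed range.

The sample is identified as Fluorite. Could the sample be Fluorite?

Yes

Vitreous luster — is consistent with Fluorite (vitreous luster).
Mohs hardness 3-5 — is consistent with Fluorite (hardness 4).
Isometric crystal system — is consistent with Fluorite (isometric system).
Four cleavage directions (octahedral) — is consistent with Fluorite (cleavage four (octahedral)).
Every observed property is compatible with the reference values for Fluorite.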